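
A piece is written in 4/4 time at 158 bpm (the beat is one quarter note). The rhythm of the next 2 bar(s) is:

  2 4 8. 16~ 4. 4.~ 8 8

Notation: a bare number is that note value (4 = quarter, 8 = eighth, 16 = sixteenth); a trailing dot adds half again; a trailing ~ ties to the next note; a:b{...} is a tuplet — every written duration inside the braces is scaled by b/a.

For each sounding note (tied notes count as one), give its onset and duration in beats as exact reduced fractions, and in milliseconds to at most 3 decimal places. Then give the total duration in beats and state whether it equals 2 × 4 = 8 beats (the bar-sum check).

1) 0.0ms=0b +759.494ms=2b
2) 759.494ms=2b +379.747ms=1b
3) 1139.241ms=3b +284.81ms=3/4b
4) 1424.051ms=15/4b +664.557ms=7/4b
5) 2088.608ms=11/2b +759.494ms=2b
6) 2848.101ms=15/2b +189.873ms=1/2b
Σ=8b of 8 (158bpm 4/4) — PASS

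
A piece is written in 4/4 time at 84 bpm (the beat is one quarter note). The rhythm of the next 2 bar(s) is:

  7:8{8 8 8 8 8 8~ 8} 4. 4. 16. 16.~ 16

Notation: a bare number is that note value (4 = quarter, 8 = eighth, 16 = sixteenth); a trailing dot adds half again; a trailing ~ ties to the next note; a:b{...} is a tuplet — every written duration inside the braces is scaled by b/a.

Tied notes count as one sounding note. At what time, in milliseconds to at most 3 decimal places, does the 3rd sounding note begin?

note 3 onset = 8/7b = 816.327ms

1. 0.0ms @ 0 + 408.163ms (4/7)
2. 408.163ms @ 4/7 + 408.163ms (4/7)
3. 816.327ms @ 8/7 + 408.163ms (4/7)
4. 1224.49ms @ 12/7 + 408.163ms (4/7)
5. 1632.653ms @ 16/7 + 408.163ms (4/7)
6. 2040.816ms @ 20/7 + 816.327ms (8/7)
7. 2857.143ms @ 4 + 1071.429ms (3/2)
8. 3928.571ms @ 11/2 + 1071.429ms (3/2)
9. 5000.0ms @ 7 + 267.857ms (3/8)
10. 5267.857ms @ 59/8 + 446.429ms (5/8)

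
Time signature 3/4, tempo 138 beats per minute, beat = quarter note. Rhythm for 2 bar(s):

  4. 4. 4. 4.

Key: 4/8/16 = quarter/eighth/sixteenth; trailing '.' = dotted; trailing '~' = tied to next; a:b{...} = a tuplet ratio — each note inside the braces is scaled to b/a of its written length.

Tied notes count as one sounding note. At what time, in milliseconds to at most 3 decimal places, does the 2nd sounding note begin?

note 2 onset = 3/2b = 652.174ms

1. 0.0ms @ 0 + 652.174ms (3/2)
2. 652.174ms @ 3/2 + 652.174ms (3/2)
3. 1304.348ms @ 3 + 652.174ms (3/2)
4. 1956.522ms @ 9/2 + 652.174ms (3/2)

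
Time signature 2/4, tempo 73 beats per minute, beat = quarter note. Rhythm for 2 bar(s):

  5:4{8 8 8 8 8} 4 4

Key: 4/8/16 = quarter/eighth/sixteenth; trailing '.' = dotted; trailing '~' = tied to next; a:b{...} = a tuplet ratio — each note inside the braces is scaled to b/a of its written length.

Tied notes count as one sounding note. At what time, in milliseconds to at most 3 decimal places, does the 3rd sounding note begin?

note 3 onset = 4/5b = 657.534ms

1. 0.0ms @ 0 + 328.767ms (2/5)
2. 328.767ms @ 2/5 + 328.767ms (2/5)
3. 657.534ms @ 4/5 + 328.767ms (2/5)
4. 986.301ms @ 6/5 + 328.767ms (2/5)
5. 1315.068ms @ 8/5 + 328.767ms (2/5)
6. 1643.836ms @ 2 + 821.918ms (1)
7. 2465.753ms @ 3 + 821.918ms (1)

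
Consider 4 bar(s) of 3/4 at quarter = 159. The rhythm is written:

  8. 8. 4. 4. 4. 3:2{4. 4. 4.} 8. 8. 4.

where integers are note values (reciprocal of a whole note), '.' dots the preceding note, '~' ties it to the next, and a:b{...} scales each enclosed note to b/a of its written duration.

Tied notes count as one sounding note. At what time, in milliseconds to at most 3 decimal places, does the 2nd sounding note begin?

note 2 onset = 3/4b = 283.019ms

1. 0.0ms @ 0 + 283.019ms (3/4)
2. 283.019ms @ 3/4 + 283.019ms (3/4)
3. 566.038ms @ 3/2 + 566.038ms (3/2)
4. 1132.075ms @ 3 + 566.038ms (3/2)
5. 1698.113ms @ 9/2 + 566.038ms (3/2)
6. 2264.151ms @ 6 + 377.358ms (1)
7. 2641.509ms @ 7 + 377.358ms (1)
8. 3018.868ms @ 8 + 377.358ms (1)
9. 3396.226ms @ 9 + 283.019ms (3/4)
10. 3679.245ms @ 39/4 + 283.019ms (3/4)
11. 3962.264ms @ 21/2 + 566.038ms (3/2)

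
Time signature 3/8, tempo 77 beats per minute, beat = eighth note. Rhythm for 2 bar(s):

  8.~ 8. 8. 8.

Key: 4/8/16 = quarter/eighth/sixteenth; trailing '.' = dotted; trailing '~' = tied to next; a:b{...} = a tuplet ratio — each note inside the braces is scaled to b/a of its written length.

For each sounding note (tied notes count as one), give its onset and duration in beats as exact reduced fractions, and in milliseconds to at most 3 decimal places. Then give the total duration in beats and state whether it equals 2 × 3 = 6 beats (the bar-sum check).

1) 0.0ms=0b +2337.662ms=3b
2) 2337.662ms=3b +1168.831ms=3/2b
3) 3506.494ms=9/2b +1168.831ms=3/2b
Σ=6b of 6 (77bpm 3/8) — PASS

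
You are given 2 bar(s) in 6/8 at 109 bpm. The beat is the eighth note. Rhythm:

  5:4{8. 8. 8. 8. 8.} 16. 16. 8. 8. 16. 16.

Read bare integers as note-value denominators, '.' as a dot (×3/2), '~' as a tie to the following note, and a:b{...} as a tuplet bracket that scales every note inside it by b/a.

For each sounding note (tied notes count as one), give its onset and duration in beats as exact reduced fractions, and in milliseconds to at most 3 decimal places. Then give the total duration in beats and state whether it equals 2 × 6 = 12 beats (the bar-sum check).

1) 0.0ms=0b +660.55ms=6/5b
2) 660.55ms=6/5b +660.55ms=6/5b
3) 1321.101ms=12/5b +660.55ms=6/5b
4) 1981.651ms=18/5b +660.55ms=6/5b
5) 2642.202ms=24/5b +660.55ms=6/5b
6) 3302.752ms=6b +412.844ms=3/4b
7) 3715.596ms=27/4b +412.844ms=3/4b
8) 4128.44ms=15/2b +825.688ms=3/2b
9) 4954.128ms=9b +825.688ms=3/2b
10) 5779.817ms=21/2b +412.844ms=3/4b
11) 6192.661ms=45/4b +412.844ms=3/4b
Σ=12b of 12 (109bpm 6/8) — PASS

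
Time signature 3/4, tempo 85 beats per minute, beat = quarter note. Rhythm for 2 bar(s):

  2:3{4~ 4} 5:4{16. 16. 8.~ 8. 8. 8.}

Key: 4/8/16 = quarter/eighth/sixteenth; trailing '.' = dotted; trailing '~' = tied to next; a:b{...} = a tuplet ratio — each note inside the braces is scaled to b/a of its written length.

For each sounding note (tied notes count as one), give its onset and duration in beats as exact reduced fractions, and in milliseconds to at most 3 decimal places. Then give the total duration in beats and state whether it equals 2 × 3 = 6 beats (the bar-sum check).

1) 0.0ms=0b +2117.647ms=3b
2) 2117.647ms=3b +211.765ms=3/10b
3) 2329.412ms=33/10b +211.765ms=3/10b
4) 2541.176ms=18/5b +847.059ms=6/5b
5) 3388.235ms=24/5b +423.529ms=3/5b
6) 3811.765ms=27/5b +423.529ms=3/5b
Σ=6b of 6 (85bpm 3/4) — PASS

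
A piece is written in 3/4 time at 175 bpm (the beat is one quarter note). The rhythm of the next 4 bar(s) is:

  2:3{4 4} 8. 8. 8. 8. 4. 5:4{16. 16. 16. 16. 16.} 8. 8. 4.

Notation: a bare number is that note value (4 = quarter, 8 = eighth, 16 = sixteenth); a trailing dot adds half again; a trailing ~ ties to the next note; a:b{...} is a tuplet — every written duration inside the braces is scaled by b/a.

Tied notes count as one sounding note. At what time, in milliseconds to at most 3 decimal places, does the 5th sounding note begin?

note 5 onset = 9/2b = 1542.857ms

1. 0.0ms @ 0 + 514.286ms (3/2)
2. 514.286ms @ 3/2 + 514.286ms (3/2)
3. 1028.571ms @ 3 + 257.143ms (3/4)
4. 1285.714ms @ 15/4 + 257.143ms (3/4)
5. 1542.857ms @ 9/2 + 257.143ms (3/4)
6. 1800.0ms @ 21/4 + 257.143ms (3/4)
7. 2057.143ms @ 6 + 514.286ms (3/2)
8. 2571.429ms @ 15/2 + 102.857ms (3/10)
9. 2674.286ms @ 39/5 + 102.857ms (3/10)
10. 2777.143ms @ 81/10 + 102.857ms (3/10)
11. 2880.0ms @ 42/5 + 102.857ms (3/10)
12. 2982.857ms @ 87/10 + 102.857ms (3/10)
13. 3085.714ms @ 9 + 257.143ms (3/4)
14. 3342.857ms @ 39/4 + 257.143ms (3/4)
15. 3600.0ms @ 21/2 + 514.286ms (3/2)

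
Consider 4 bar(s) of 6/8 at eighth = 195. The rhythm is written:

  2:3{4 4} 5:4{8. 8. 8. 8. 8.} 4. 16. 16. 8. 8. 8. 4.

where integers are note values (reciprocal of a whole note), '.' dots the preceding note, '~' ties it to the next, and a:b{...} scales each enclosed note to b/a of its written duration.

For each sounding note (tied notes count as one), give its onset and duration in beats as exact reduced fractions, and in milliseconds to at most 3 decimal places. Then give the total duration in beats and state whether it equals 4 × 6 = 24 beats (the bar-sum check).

1) 0.0ms=0b +923.077ms=3b
2) 923.077ms=3b +923.077ms=3b
3) 1846.154ms=6b +369.231ms=6/5b
4) 2215.385ms=36/5b +369.231ms=6/5b
5) 2584.615ms=42/5b +369.231ms=6/5b
6) 2953.846ms=48/5b +369.231ms=6/5b
7) 3323.077ms=54/5b +369.231ms=6/5b
8) 3692.308ms=12b +923.077ms=3b
9) 4615.385ms=15b +230.769ms=3/4b
10) 4846.154ms=63/4b +230.769ms=3/4b
11) 5076.923ms=33/2b +461.538ms=3/2b
12) 5538.462ms=18b +461.538ms=3/2b
13) 6000.0ms=39/2b +461.538ms=3/2b
14) 6461.538ms=21b +923.077ms=3b
Σ=24b of 24 (195bpm 6/8) — PASS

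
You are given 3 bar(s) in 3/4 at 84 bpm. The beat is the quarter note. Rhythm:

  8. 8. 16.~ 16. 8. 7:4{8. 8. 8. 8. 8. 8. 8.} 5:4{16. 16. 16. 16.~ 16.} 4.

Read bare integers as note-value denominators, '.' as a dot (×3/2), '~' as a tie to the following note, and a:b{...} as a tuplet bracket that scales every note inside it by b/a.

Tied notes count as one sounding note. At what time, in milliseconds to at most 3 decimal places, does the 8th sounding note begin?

1. 0.0ms @ 0 + 535.714ms (3/4)
2. 535.714ms @ 3/4 + 535.714ms (3/4)
3. 1071.429ms @ 3/2 + 535.714ms (3/4)
4. 1607.143ms @ 9/4 + 535.714ms (3/4)
5. 2142.857ms @ 3 + 306.122ms (3/7)
6. 2448.98ms @ 24/7 + 306.122ms (3/7)
7. 2755.102ms @ 27/7 + 306.122ms (3/7)
8. 3061.224ms @ 30/7 + 306.122ms (3/7)
9. 3367.347ms @ 33/7 + 306.122ms (3/7)
10. 3673.469ms @ 36/7 + 306.122ms (3/7)
11. 3979.592ms @ 39/7 + 306.122ms (3/7)
12. 4285.714ms @ 6 + 214.286ms (3/10)
13. 4500.0ms @ 63/10 + 214.286ms (3/10)
14. 4714.286ms @ 33/5 + 214.286ms (3/10)
15. 4928.571ms @ 69/10 + 428.571ms (3/5)
16. 5357.143ms @ 15/2 + 1071.429ms (3/2)

note 8 onset = 30/7b = 3061.224ms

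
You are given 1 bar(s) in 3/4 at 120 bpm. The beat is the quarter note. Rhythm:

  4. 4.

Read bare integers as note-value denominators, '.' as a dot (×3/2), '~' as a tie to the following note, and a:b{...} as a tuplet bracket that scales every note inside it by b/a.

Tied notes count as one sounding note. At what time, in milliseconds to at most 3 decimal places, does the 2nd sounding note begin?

note 2 onset = 3/2b = 750.0ms

1. 0.0ms @ 0 + 750.0ms (3/2)
2. 750.0ms @ 3/2 + 750.0ms (3/2)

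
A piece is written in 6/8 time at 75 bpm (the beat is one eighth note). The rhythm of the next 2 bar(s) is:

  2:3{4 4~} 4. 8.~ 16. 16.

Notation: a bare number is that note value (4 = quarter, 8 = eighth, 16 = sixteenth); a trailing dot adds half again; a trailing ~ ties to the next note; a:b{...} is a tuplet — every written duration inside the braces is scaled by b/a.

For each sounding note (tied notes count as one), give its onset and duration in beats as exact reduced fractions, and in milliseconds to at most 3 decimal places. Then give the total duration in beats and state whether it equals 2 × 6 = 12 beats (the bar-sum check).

1) 0.0ms=0b +2400.0ms=3b
2) 2400.0ms=3b +4800.0ms=6b
3) 7200.0ms=9b +1800.0ms=9/4b
4) 9000.0ms=45/4b +600.0ms=3/4b
Σ=12b of 12 (75bpm 6/8) — PASS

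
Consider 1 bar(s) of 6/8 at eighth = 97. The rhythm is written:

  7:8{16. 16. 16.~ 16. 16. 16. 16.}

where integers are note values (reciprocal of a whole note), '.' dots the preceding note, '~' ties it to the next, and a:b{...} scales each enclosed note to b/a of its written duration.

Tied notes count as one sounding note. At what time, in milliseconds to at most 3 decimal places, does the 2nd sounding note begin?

1. 0.0ms @ 0 + 530.191ms (6/7)
2. 530.191ms @ 6/7 + 530.191ms (6/7)
3. 1060.383ms @ 12/7 + 1060.383ms (12/7)
4. 2120.766ms @ 24/7 + 530.191ms (6/7)
5. 2650.957ms @ 30/7 + 530.191ms (6/7)
6. 3181.149ms @ 36/7 + 530.191ms (6/7)

note 2 onset = 6/7b = 530.191ms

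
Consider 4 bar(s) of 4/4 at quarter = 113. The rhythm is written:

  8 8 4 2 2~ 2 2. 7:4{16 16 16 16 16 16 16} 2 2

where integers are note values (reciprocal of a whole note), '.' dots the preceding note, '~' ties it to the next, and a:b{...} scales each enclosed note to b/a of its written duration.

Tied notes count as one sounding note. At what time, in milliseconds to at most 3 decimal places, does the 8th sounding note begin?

note 8 onset = 78/7b = 5916.561ms

1. 0.0ms @ 0 + 265.487ms (1/2)
2. 265.487ms @ 1/2 + 265.487ms (1/2)
3. 530.973ms @ 1 + 530.973ms (1)
4. 1061.947ms @ 2 + 1061.947ms (2)
5. 2123.894ms @ 4 + 2123.894ms (4)
6. 4247.788ms @ 8 + 1592.92ms (3)
7. 5840.708ms @ 11 + 75.853ms (1/7)
8. 5916.561ms @ 78/7 + 75.853ms (1/7)
9. 5992.415ms @ 79/7 + 75.853ms (1/7)
10. 6068.268ms @ 80/7 + 75.853ms (1/7)
11. 6144.121ms @ 81/7 + 75.853ms (1/7)
12. 6219.975ms @ 82/7 + 75.853ms (1/7)
13. 6295.828ms @ 83/7 + 75.853ms (1/7)
14. 6371.681ms @ 12 + 1061.947ms (2)
15. 7433.628ms @ 14 + 1061.947ms (2)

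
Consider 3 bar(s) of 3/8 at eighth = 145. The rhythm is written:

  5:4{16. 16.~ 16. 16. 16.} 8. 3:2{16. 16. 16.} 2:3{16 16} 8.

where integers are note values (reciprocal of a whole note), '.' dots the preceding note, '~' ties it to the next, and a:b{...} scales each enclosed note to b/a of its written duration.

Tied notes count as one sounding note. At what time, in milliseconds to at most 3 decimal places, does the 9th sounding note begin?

note 9 onset = 6b = 2482.759ms

1. 0.0ms @ 0 + 248.276ms (3/5)
2. 248.276ms @ 3/5 + 496.552ms (6/5)
3. 744.828ms @ 9/5 + 248.276ms (3/5)
4. 993.103ms @ 12/5 + 248.276ms (3/5)
5. 1241.379ms @ 3 + 620.69ms (3/2)
6. 1862.069ms @ 9/2 + 206.897ms (1/2)
7. 2068.966ms @ 5 + 206.897ms (1/2)
8. 2275.862ms @ 11/2 + 206.897ms (1/2)
9. 2482.759ms @ 6 + 310.345ms (3/4)
10. 2793.103ms @ 27/4 + 310.345ms (3/4)
11. 3103.448ms @ 15/2 + 620.69ms (3/2)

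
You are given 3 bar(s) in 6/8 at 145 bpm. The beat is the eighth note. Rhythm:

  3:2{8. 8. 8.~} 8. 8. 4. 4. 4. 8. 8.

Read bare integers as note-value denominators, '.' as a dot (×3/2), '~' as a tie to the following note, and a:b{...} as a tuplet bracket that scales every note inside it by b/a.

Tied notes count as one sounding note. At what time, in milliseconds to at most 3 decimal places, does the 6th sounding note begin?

1. 0.0ms @ 0 + 413.793ms (1)
2. 413.793ms @ 1 + 413.793ms (1)
3. 827.586ms @ 2 + 1034.483ms (5/2)
4. 1862.069ms @ 9/2 + 620.69ms (3/2)
5. 2482.759ms @ 6 + 1241.379ms (3)
6. 3724.138ms @ 9 + 1241.379ms (3)
7. 4965.517ms @ 12 + 1241.379ms (3)
8. 6206.897ms @ 15 + 620.69ms (3/2)
9. 6827.586ms @ 33/2 + 620.69ms (3/2)

note 6 onset = 9b = 3724.138ms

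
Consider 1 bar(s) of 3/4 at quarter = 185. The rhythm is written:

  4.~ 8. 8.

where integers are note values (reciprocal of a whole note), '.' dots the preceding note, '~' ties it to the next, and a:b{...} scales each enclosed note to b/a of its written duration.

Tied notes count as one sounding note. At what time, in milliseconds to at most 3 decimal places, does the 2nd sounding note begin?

1. 0.0ms @ 0 + 729.73ms (9/4)
2. 729.73ms @ 9/4 + 243.243ms (3/4)

note 2 onset = 9/4b = 729.73ms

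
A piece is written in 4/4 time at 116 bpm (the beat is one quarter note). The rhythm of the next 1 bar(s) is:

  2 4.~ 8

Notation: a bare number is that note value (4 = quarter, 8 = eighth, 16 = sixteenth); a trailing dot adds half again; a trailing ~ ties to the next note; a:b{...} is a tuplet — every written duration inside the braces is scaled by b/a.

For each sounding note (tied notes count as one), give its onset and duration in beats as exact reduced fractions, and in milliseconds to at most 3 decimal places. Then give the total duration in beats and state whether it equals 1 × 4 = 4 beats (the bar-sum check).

1) 0.0ms=0b +1034.483ms=2b
2) 1034.483ms=2b +1034.483ms=2b
Σ=4b of 4 (116bpm 4/4) — PASS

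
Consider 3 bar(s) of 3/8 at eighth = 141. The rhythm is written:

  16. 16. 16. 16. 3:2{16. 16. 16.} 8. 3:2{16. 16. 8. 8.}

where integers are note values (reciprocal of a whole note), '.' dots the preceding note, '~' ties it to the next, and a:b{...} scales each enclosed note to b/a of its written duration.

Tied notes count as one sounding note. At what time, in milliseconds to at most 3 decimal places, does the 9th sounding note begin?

note 9 onset = 6b = 2553.191ms

1. 0.0ms @ 0 + 319.149ms (3/4)
2. 319.149ms @ 3/4 + 319.149ms (3/4)
3. 638.298ms @ 3/2 + 319.149ms (3/4)
4. 957.447ms @ 9/4 + 319.149ms (3/4)
5. 1276.596ms @ 3 + 212.766ms (1/2)
6. 1489.362ms @ 7/2 + 212.766ms (1/2)
7. 1702.128ms @ 4 + 212.766ms (1/2)
8. 1914.894ms @ 9/2 + 638.298ms (3/2)
9. 2553.191ms @ 6 + 212.766ms (1/2)
10. 2765.957ms @ 13/2 + 212.766ms (1/2)
11. 2978.723ms @ 7 + 425.532ms (1)
12. 3404.255ms @ 8 + 425.532ms (1)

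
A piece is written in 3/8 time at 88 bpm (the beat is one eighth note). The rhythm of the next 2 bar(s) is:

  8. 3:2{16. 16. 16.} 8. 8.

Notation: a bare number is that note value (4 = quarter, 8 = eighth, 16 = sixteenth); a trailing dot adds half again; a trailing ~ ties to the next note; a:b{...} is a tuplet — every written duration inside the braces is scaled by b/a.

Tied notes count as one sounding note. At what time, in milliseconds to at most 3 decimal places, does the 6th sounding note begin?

note 6 onset = 9/2b = 3068.182ms

1. 0.0ms @ 0 + 1022.727ms (3/2)
2. 1022.727ms @ 3/2 + 340.909ms (1/2)
3. 1363.636ms @ 2 + 340.909ms (1/2)
4. 1704.545ms @ 5/2 + 340.909ms (1/2)
5. 2045.455ms @ 3 + 1022.727ms (3/2)
6. 3068.182ms @ 9/2 + 1022.727ms (3/2)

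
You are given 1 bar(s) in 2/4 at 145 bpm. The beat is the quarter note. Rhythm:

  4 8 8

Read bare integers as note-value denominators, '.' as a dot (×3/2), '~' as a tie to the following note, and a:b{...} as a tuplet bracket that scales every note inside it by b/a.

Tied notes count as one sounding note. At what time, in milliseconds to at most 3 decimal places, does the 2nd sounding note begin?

note 2 onset = 1b = 413.793ms

1. 0.0ms @ 0 + 413.793ms (1)
2. 413.793ms @ 1 + 206.897ms (1/2)
3. 620.69ms @ 3/2 + 206.897ms (1/2)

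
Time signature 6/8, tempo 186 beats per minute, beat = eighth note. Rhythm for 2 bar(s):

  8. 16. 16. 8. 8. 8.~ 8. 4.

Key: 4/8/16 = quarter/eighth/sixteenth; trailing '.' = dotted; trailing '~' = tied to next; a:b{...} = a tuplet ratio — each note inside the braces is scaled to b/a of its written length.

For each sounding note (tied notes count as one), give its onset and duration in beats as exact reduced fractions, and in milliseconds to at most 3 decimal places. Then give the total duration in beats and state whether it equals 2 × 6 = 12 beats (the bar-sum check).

1) 0.0ms=0b +483.871ms=3/2b
2) 483.871ms=3/2b +241.935ms=3/4b
3) 725.806ms=9/4b +241.935ms=3/4b
4) 967.742ms=3b +483.871ms=3/2b
5) 1451.613ms=9/2b +483.871ms=3/2b
6) 1935.484ms=6b +967.742ms=3b
7) 2903.226ms=9b +967.742ms=3b
Σ=12b of 12 (186bpm 6/8) — PASS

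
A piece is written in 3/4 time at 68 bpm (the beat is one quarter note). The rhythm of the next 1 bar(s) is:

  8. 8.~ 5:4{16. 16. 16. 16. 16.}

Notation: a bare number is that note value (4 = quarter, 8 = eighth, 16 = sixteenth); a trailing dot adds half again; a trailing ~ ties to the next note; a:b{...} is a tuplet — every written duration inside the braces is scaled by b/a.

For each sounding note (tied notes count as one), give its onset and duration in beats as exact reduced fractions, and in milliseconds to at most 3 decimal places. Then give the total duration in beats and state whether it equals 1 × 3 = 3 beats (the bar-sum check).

1) 0.0ms=0b +661.765ms=3/4b
2) 661.765ms=3/4b +926.471ms=21/20b
3) 1588.235ms=9/5b +264.706ms=3/10b
4) 1852.941ms=21/10b +264.706ms=3/10b
5) 2117.647ms=12/5b +264.706ms=3/10b
6) 2382.353ms=27/10b +264.706ms=3/10b
Σ=3b of 3 (68bpm 3/4) — PASS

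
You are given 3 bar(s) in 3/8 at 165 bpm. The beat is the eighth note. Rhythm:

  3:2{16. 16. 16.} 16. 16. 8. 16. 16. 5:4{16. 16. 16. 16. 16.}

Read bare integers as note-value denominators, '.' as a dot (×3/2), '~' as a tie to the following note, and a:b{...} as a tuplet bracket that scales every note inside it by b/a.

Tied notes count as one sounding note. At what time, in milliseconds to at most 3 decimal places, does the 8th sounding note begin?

note 8 onset = 21/4b = 1909.091ms

1. 0.0ms @ 0 + 181.818ms (1/2)
2. 181.818ms @ 1/2 + 181.818ms (1/2)
3. 363.636ms @ 1 + 181.818ms (1/2)
4. 545.455ms @ 3/2 + 272.727ms (3/4)
5. 818.182ms @ 9/4 + 272.727ms (3/4)
6. 1090.909ms @ 3 + 545.455ms (3/2)
7. 1636.364ms @ 9/2 + 272.727ms (3/4)
8. 1909.091ms @ 21/4 + 272.727ms (3/4)
9. 2181.818ms @ 6 + 218.182ms (3/5)
10. 2400.0ms @ 33/5 + 218.182ms (3/5)
11. 2618.182ms @ 36/5 + 218.182ms (3/5)
12. 2836.364ms @ 39/5 + 218.182ms (3/5)
13. 3054.545ms @ 42/5 + 218.182ms (3/5)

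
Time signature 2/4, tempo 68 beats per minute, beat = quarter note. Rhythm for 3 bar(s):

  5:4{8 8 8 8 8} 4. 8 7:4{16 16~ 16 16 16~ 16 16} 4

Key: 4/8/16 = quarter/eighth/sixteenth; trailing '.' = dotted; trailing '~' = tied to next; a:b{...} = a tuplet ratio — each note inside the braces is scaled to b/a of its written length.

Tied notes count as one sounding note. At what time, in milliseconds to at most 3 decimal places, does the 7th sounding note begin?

1. 0.0ms @ 0 + 352.941ms (2/5)
2. 352.941ms @ 2/5 + 352.941ms (2/5)
3. 705.882ms @ 4/5 + 352.941ms (2/5)
4. 1058.824ms @ 6/5 + 352.941ms (2/5)
5. 1411.765ms @ 8/5 + 352.941ms (2/5)
6. 1764.706ms @ 2 + 1323.529ms (3/2)
7. 3088.235ms @ 7/2 + 441.176ms (1/2)
8. 3529.412ms @ 4 + 126.05ms (1/7)
9. 3655.462ms @ 29/7 + 252.101ms (2/7)
10. 3907.563ms @ 31/7 + 126.05ms (1/7)
11. 4033.613ms @ 32/7 + 252.101ms (2/7)
12. 4285.714ms @ 34/7 + 126.05ms (1/7)
13. 4411.765ms @ 5 + 882.353ms (1)

note 7 onset = 7/2b = 3088.235ms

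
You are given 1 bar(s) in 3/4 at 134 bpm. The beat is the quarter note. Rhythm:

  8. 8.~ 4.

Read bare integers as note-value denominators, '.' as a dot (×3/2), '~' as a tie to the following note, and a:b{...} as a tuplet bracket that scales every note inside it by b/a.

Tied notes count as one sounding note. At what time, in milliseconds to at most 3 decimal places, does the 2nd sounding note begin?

1. 0.0ms @ 0 + 335.821ms (3/4)
2. 335.821ms @ 3/4 + 1007.463ms (9/4)

note 2 onset = 3/4b = 335.821ms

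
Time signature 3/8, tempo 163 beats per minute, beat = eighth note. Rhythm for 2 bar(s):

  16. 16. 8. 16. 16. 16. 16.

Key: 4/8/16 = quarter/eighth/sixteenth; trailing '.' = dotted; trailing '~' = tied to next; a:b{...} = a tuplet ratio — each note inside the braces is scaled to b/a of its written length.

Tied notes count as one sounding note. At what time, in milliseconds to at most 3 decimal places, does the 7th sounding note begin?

note 7 onset = 21/4b = 1932.515ms

1. 0.0ms @ 0 + 276.074ms (3/4)
2. 276.074ms @ 3/4 + 276.074ms (3/4)
3. 552.147ms @ 3/2 + 552.147ms (3/2)
4. 1104.294ms @ 3 + 276.074ms (3/4)
5. 1380.368ms @ 15/4 + 276.074ms (3/4)
6. 1656.442ms @ 9/2 + 276.074ms (3/4)
7. 1932.515ms @ 21/4 + 276.074ms (3/4)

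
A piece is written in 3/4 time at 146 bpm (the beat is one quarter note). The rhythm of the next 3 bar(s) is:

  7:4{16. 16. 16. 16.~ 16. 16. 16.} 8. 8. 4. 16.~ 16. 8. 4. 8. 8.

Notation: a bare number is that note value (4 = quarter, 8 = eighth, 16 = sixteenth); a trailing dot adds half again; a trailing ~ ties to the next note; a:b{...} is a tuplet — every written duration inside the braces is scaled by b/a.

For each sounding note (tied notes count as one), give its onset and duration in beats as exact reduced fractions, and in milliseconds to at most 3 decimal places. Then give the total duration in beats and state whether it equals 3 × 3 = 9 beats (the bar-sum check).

1) 0.0ms=0b +88.063ms=3/14b
2) 88.063ms=3/14b +88.063ms=3/14b
3) 176.125ms=3/7b +88.063ms=3/14b
4) 264.188ms=9/14b +176.125ms=3/7b
5) 440.313ms=15/14b +88.063ms=3/14b
6) 528.376ms=9/7b +88.063ms=3/14b
7) 616.438ms=3/2b +308.219ms=3/4b
8) 924.658ms=9/4b +308.219ms=3/4b
9) 1232.877ms=3b +616.438ms=3/2b
10) 1849.315ms=9/2b +308.219ms=3/4b
11) 2157.534ms=21/4b +308.219ms=3/4b
12) 2465.753ms=6b +616.438ms=3/2b
13) 3082.192ms=15/2b +308.219ms=3/4b
14) 3390.411ms=33/4b +308.219ms=3/4b
Σ=9b of 9 (146bpm 3/4) — PASS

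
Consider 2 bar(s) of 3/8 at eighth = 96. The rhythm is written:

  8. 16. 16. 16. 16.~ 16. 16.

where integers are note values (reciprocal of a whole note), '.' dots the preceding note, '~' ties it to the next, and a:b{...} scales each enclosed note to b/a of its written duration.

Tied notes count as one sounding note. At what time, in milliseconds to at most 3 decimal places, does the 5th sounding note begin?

note 5 onset = 15/4b = 2343.75ms

1. 0.0ms @ 0 + 937.5ms (3/2)
2. 937.5ms @ 3/2 + 468.75ms (3/4)
3. 1406.25ms @ 9/4 + 468.75ms (3/4)
4. 1875.0ms @ 3 + 468.75ms (3/4)
5. 2343.75ms @ 15/4 + 937.5ms (3/2)
6. 3281.25ms @ 21/4 + 468.75ms (3/4)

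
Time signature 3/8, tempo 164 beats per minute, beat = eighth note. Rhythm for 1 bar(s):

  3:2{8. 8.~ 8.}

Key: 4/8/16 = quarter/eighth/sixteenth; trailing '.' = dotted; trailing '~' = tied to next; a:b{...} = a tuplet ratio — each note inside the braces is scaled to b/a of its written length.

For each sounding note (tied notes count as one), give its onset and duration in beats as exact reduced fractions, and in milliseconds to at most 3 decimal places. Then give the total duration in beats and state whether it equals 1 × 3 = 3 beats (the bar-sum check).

1) 0.0ms=0b +365.854ms=1b
2) 365.854ms=1b +731.707ms=2b
Σ=3b of 3 (164bpm 3/8) — PASS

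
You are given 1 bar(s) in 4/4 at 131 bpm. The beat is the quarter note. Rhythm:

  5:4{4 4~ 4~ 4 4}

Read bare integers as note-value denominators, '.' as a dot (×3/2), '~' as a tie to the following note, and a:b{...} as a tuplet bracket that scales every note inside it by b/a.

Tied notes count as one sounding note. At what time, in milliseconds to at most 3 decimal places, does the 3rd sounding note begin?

note 3 onset = 16/5b = 1465.649ms

1. 0.0ms @ 0 + 366.412ms (4/5)
2. 366.412ms @ 4/5 + 1099.237ms (12/5)
3. 1465.649ms @ 16/5 + 366.412ms (4/5)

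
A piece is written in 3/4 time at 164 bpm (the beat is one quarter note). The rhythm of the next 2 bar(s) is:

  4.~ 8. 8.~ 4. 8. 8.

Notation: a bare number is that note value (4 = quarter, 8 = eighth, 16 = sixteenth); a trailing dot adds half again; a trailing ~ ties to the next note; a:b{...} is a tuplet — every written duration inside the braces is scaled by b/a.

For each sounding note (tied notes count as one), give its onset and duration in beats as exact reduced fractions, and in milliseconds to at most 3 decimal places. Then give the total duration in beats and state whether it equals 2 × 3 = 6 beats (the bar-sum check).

1) 0.0ms=0b +823.171ms=9/4b
2) 823.171ms=9/4b +823.171ms=9/4b
3) 1646.341ms=9/2b +274.39ms=3/4b
4) 1920.732ms=21/4b +274.39ms=3/4b
Σ=6b of 6 (164bpm 3/4) — PASS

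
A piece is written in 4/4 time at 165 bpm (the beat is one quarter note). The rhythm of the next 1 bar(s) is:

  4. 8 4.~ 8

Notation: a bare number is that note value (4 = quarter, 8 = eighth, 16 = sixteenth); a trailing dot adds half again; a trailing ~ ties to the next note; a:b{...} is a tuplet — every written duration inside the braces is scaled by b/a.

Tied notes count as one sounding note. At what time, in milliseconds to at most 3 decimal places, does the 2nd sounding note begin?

1. 0.0ms @ 0 + 545.455ms (3/2)
2. 545.455ms @ 3/2 + 181.818ms (1/2)
3. 727.273ms @ 2 + 727.273ms (2)

note 2 onset = 3/2b = 545.455ms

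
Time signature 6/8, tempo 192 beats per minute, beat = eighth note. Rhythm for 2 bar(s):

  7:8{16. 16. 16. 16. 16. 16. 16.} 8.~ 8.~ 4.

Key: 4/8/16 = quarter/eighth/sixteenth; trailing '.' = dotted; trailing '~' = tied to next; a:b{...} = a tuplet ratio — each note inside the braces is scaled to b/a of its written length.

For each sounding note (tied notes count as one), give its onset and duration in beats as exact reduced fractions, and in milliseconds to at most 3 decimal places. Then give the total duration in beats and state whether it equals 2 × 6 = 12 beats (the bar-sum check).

1) 0.0ms=0b +267.857ms=6/7b
2) 267.857ms=6/7b +267.857ms=6/7b
3) 535.714ms=12/7b +267.857ms=6/7b
4) 803.571ms=18/7b +267.857ms=6/7b
5) 1071.429ms=24/7b +267.857ms=6/7b
6) 1339.286ms=30/7b +267.857ms=6/7b
7) 1607.143ms=36/7b +267.857ms=6/7b
8) 1875.0ms=6b +1875.0ms=6b
Σ=12b of 12 (192bpm 6/8) — PASS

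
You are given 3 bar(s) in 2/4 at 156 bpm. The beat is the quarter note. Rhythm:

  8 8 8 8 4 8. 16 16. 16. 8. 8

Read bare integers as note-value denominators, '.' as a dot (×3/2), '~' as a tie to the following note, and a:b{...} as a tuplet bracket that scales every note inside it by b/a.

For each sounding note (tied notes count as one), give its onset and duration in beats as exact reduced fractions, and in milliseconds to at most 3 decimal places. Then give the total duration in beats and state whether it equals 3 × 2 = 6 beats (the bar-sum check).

1) 0.0ms=0b +192.308ms=1/2b
2) 192.308ms=1/2b +192.308ms=1/2b
3) 384.615ms=1b +192.308ms=1/2b
4) 576.923ms=3/2b +192.308ms=1/2b
5) 769.231ms=2b +384.615ms=1b
6) 1153.846ms=3b +288.462ms=3/4b
7) 1442.308ms=15/4b +96.154ms=1/4b
8) 1538.462ms=4b +144.231ms=3/8b
9) 1682.692ms=35/8b +144.231ms=3/8b
10) 1826.923ms=19/4b +288.462ms=3/4b
11) 2115.385ms=11/2b +192.308ms=1/2b
Σ=6b of 6 (156bpm 2/4) — PASS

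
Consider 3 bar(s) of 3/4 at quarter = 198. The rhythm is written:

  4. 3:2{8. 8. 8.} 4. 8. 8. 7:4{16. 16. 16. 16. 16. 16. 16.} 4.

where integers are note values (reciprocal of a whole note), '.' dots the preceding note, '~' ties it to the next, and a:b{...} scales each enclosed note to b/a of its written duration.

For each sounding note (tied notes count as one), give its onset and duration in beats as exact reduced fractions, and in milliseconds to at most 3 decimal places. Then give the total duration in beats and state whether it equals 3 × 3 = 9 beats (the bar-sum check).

1) 0.0ms=0b +454.545ms=3/2b
2) 454.545ms=3/2b +151.515ms=1/2b
3) 606.061ms=2b +151.515ms=1/2b
4) 757.576ms=5/2b +151.515ms=1/2b
5) 909.091ms=3b +454.545ms=3/2b
6) 1363.636ms=9/2b +227.273ms=3/4b
7) 1590.909ms=21/4b +227.273ms=3/4b
8) 1818.182ms=6b +64.935ms=3/14b
9) 1883.117ms=87/14b +64.935ms=3/14b
10) 1948.052ms=45/7b +64.935ms=3/14b
11) 2012.987ms=93/14b +64.935ms=3/14b
12) 2077.922ms=48/7b +64.935ms=3/14b
13) 2142.857ms=99/14b +64.935ms=3/14b
14) 2207.792ms=51/7b +64.935ms=3/14b
15) 2272.727ms=15/2b +454.545ms=3/2b
Σ=9b of 9 (198bpm 3/4) — PASS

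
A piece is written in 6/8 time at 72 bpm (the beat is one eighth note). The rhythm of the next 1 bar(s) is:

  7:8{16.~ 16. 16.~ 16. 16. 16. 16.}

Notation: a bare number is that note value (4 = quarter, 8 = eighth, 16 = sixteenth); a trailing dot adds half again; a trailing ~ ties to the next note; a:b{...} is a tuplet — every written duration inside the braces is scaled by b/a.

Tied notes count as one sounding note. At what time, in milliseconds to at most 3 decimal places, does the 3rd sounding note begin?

1. 0.0ms @ 0 + 1428.571ms (12/7)
2. 1428.571ms @ 12/7 + 1428.571ms (12/7)
3. 2857.143ms @ 24/7 + 714.286ms (6/7)
4. 3571.429ms @ 30/7 + 714.286ms (6/7)
5. 4285.714ms @ 36/7 + 714.286ms (6/7)

note 3 onset = 24/7b = 2857.143ms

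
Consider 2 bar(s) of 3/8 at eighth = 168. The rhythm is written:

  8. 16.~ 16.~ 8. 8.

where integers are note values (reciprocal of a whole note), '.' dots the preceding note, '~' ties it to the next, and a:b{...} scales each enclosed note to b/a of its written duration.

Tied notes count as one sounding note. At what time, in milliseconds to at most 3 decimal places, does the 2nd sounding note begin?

1. 0.0ms @ 0 + 535.714ms (3/2)
2. 535.714ms @ 3/2 + 1071.429ms (3)
3. 1607.143ms @ 9/2 + 535.714ms (3/2)

note 2 onset = 3/2b = 535.714ms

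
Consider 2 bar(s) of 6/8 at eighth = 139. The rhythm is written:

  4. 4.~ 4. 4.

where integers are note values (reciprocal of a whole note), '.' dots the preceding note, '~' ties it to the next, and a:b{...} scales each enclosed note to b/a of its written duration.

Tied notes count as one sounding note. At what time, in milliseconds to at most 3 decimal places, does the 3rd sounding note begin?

1. 0.0ms @ 0 + 1294.964ms (3)
2. 1294.964ms @ 3 + 2589.928ms (6)
3. 3884.892ms @ 9 + 1294.964ms (3)

note 3 onset = 9b = 3884.892ms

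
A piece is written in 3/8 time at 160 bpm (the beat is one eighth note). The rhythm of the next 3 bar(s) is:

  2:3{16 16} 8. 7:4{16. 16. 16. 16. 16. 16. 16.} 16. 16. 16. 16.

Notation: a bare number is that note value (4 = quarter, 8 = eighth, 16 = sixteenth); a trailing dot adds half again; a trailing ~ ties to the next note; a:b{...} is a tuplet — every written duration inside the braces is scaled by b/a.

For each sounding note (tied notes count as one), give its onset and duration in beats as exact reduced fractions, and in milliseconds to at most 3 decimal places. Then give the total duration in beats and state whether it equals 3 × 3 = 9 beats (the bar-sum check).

1) 0.0ms=0b +281.25ms=3/4b
2) 281.25ms=3/4b +281.25ms=3/4b
3) 562.5ms=3/2b +562.5ms=3/2b
4) 1125.0ms=3b +160.714ms=3/7b
5) 1285.714ms=24/7b +160.714ms=3/7b
6) 1446.429ms=27/7b +160.714ms=3/7b
7) 1607.143ms=30/7b +160.714ms=3/7b
8) 1767.857ms=33/7b +160.714ms=3/7b
9) 1928.571ms=36/7b +160.714ms=3/7b
10) 2089.286ms=39/7b +160.714ms=3/7b
11) 2250.0ms=6b +281.25ms=3/4b
12) 2531.25ms=27/4b +281.25ms=3/4b
13) 2812.5ms=15/2b +281.25ms=3/4b
14) 3093.75ms=33/4b +281.25ms=3/4b
Σ=9b of 9 (160bpm 3/8) — PASS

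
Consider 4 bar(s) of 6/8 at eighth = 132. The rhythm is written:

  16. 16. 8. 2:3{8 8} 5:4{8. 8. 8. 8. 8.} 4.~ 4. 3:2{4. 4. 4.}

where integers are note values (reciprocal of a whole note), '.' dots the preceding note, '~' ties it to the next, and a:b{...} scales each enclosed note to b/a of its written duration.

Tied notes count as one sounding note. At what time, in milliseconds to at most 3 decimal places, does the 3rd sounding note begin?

note 3 onset = 3/2b = 681.818ms

1. 0.0ms @ 0 + 340.909ms (3/4)
2. 340.909ms @ 3/4 + 340.909ms (3/4)
3. 681.818ms @ 3/2 + 681.818ms (3/2)
4. 1363.636ms @ 3 + 681.818ms (3/2)
5. 2045.455ms @ 9/2 + 681.818ms (3/2)
6. 2727.273ms @ 6 + 545.455ms (6/5)
7. 3272.727ms @ 36/5 + 545.455ms (6/5)
8. 3818.182ms @ 42/5 + 545.455ms (6/5)
9. 4363.636ms @ 48/5 + 545.455ms (6/5)
10. 4909.091ms @ 54/5 + 545.455ms (6/5)
11. 5454.545ms @ 12 + 2727.273ms (6)
12. 8181.818ms @ 18 + 909.091ms (2)
13. 9090.909ms @ 20 + 909.091ms (2)
14. 10000.0ms @ 22 + 909.091ms (2)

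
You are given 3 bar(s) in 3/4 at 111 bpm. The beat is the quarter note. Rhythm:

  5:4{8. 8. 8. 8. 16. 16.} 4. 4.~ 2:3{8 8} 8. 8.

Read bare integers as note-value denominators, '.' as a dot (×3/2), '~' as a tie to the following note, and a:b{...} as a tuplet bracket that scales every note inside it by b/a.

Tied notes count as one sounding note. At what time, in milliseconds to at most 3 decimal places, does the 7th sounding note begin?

1. 0.0ms @ 0 + 324.324ms (3/5)
2. 324.324ms @ 3/5 + 324.324ms (3/5)
3. 648.649ms @ 6/5 + 324.324ms (3/5)
4. 972.973ms @ 9/5 + 324.324ms (3/5)
5. 1297.297ms @ 12/5 + 162.162ms (3/10)
6. 1459.459ms @ 27/10 + 162.162ms (3/10)
7. 1621.622ms @ 3 + 810.811ms (3/2)
8. 2432.432ms @ 9/2 + 1216.216ms (9/4)
9. 3648.649ms @ 27/4 + 405.405ms (3/4)
10. 4054.054ms @ 15/2 + 405.405ms (3/4)
11. 4459.459ms @ 33/4 + 405.405ms (3/4)

note 7 onset = 3b = 1621.622ms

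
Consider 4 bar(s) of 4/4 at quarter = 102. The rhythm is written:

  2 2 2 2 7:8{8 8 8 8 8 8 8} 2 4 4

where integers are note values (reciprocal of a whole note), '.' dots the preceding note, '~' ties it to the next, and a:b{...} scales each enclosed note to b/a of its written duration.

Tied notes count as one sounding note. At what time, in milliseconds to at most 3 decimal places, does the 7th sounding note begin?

1. 0.0ms @ 0 + 1176.471ms (2)
2. 1176.471ms @ 2 + 1176.471ms (2)
3. 2352.941ms @ 4 + 1176.471ms (2)
4. 3529.412ms @ 6 + 1176.471ms (2)
5. 4705.882ms @ 8 + 336.134ms (4/7)
6. 5042.017ms @ 60/7 + 336.134ms (4/7)
7. 5378.151ms @ 64/7 + 336.134ms (4/7)
8. 5714.286ms @ 68/7 + 336.134ms (4/7)
9. 6050.42ms @ 72/7 + 336.134ms (4/7)
10. 6386.555ms @ 76/7 + 336.134ms (4/7)
11. 6722.689ms @ 80/7 + 336.134ms (4/7)
12. 7058.824ms @ 12 + 1176.471ms (2)
13. 8235.294ms @ 14 + 588.235ms (1)
14. 8823.529ms @ 15 + 588.235ms (1)

note 7 onset = 64/7b = 5378.151ms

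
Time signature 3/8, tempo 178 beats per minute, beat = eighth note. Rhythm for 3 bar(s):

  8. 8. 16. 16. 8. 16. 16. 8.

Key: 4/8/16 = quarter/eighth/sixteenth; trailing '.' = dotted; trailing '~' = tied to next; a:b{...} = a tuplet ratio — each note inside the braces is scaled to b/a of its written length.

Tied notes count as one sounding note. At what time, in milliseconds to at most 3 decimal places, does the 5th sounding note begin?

1. 0.0ms @ 0 + 505.618ms (3/2)
2. 505.618ms @ 3/2 + 505.618ms (3/2)
3. 1011.236ms @ 3 + 252.809ms (3/4)
4. 1264.045ms @ 15/4 + 252.809ms (3/4)
5. 1516.854ms @ 9/2 + 505.618ms (3/2)
6. 2022.472ms @ 6 + 252.809ms (3/4)
7. 2275.281ms @ 27/4 + 252.809ms (3/4)
8. 2528.09ms @ 15/2 + 505.618ms (3/2)

note 5 onset = 9/2b = 1516.854ms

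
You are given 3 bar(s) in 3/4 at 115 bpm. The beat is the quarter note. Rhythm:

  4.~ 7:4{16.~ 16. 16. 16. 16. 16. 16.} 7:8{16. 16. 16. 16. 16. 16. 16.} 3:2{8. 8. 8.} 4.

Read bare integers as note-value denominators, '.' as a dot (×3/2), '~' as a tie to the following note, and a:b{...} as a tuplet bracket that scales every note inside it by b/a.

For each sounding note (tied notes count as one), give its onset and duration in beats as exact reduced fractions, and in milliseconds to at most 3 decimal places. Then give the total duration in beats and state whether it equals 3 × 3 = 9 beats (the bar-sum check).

1) 0.0ms=0b +1006.211ms=27/14b
2) 1006.211ms=27/14b +111.801ms=3/14b
3) 1118.012ms=15/7b +111.801ms=3/14b
4) 1229.814ms=33/14b +111.801ms=3/14b
5) 1341.615ms=18/7b +111.801ms=3/14b
6) 1453.416ms=39/14b +111.801ms=3/14b
7) 1565.217ms=3b +223.602ms=3/7b
8) 1788.82ms=24/7b +223.602ms=3/7b
9) 2012.422ms=27/7b +223.602ms=3/7b
10) 2236.025ms=30/7b +223.602ms=3/7b
11) 2459.627ms=33/7b +223.602ms=3/7b
12) 2683.23ms=36/7b +223.602ms=3/7b
13) 2906.832ms=39/7b +223.602ms=3/7b
14) 3130.435ms=6b +260.87ms=1/2b
15) 3391.304ms=13/2b +260.87ms=1/2b
16) 3652.174ms=7b +260.87ms=1/2b
17) 3913.043ms=15/2b +782.609ms=3/2b
Σ=9b of 9 (115bpm 3/4) — PASS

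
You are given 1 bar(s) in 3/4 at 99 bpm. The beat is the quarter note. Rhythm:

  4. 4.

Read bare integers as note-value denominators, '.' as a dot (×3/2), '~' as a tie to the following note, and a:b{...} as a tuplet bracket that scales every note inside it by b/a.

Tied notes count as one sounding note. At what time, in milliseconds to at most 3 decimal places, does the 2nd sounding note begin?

1. 0.0ms @ 0 + 909.091ms (3/2)
2. 909.091ms @ 3/2 + 909.091ms (3/2)

note 2 onset = 3/2b = 909.091ms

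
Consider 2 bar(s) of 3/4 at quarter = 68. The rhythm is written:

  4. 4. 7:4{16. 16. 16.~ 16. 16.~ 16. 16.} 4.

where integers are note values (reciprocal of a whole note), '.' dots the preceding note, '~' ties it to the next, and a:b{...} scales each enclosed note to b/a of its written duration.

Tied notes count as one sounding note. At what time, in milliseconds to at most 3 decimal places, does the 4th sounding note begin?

note 4 onset = 45/14b = 2836.134ms

1. 0.0ms @ 0 + 1323.529ms (3/2)
2. 1323.529ms @ 3/2 + 1323.529ms (3/2)
3. 2647.059ms @ 3 + 189.076ms (3/14)
4. 2836.134ms @ 45/14 + 189.076ms (3/14)
5. 3025.21ms @ 24/7 + 378.151ms (3/7)
6. 3403.361ms @ 27/7 + 378.151ms (3/7)
7. 3781.513ms @ 30/7 + 189.076ms (3/14)
8. 3970.588ms @ 9/2 + 1323.529ms (3/2)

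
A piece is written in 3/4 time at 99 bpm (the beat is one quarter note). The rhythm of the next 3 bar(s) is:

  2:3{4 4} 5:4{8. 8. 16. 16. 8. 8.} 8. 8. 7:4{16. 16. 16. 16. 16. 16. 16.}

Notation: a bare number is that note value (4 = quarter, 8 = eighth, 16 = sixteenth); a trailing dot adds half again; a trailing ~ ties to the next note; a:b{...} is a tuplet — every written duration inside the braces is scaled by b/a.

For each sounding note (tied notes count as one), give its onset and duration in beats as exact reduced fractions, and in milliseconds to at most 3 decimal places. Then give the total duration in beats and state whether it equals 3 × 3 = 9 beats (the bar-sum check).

1) 0.0ms=0b +909.091ms=3/2b
2) 909.091ms=3/2b +909.091ms=3/2b
3) 1818.182ms=3b +363.636ms=3/5b
4) 2181.818ms=18/5b +363.636ms=3/5b
5) 2545.455ms=21/5b +181.818ms=3/10b
6) 2727.273ms=9/2b +181.818ms=3/10b
7) 2909.091ms=24/5b +363.636ms=3/5b
8) 3272.727ms=27/5b +363.636ms=3/5b
9) 3636.364ms=6b +454.545ms=3/4b
10) 4090.909ms=27/4b +454.545ms=3/4b
11) 4545.455ms=15/2b +129.87ms=3/14b
12) 4675.325ms=54/7b +129.87ms=3/14b
13) 4805.195ms=111/14b +129.87ms=3/14b
14) 4935.065ms=57/7b +129.87ms=3/14b
15) 5064.935ms=117/14b +129.87ms=3/14b
16) 5194.805ms=60/7b +129.87ms=3/14b
17) 5324.675ms=123/14b +129.87ms=3/14b
Σ=9b of 9 (99bpm 3/4) — PASS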